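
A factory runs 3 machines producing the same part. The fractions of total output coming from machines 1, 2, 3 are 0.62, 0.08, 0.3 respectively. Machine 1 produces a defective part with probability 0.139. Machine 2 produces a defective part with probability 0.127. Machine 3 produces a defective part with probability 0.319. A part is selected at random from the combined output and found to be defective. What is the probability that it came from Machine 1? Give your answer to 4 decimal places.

P(defective|M1) = 0.139; P(defective|M2) = 0.127; P(defective|M3) = 0.319.
Prior × likelihood for each source: 0.62·0.139=0.08618, 0.08·0.127=0.01016, 0.3·0.319=0.09570. Summing gives P(defective) = 0.19204.
P(Machine 1 | defective) = 0.08618 / 0.19204 = 0.4488.

Posterior probability ≈ 0.4488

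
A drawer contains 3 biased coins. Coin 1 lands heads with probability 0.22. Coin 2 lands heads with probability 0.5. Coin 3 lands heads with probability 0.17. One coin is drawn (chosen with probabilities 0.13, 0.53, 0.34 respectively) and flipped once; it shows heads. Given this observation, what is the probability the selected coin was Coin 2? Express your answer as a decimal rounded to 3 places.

P(heads|C1) = 0.22; P(heads|C2) = 0.5; P(heads|C3) = 0.17.
Prior × likelihood for each source: 0.13·0.22=0.02860, 0.53·0.5=0.2650, 0.34·0.17=0.05780. Summing gives P(heads) = 0.35140.
P(Coin 2 | heads) = 0.2650 / 0.35140 = 0.754.

Posterior probability ≈ 0.754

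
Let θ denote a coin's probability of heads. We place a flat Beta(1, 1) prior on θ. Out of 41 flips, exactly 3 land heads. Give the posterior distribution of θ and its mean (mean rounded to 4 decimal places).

Observing 3 successes and 38 failures updates Beta(1, 1) by adding the success and failure counts to the two shape parameters: α = 1+3 = 4, β = 1+38 = 39.
E[θ | data] = 4/(4+39) = 0.0930.

Posterior: Beta(4, 39); mean ≈ 0.0930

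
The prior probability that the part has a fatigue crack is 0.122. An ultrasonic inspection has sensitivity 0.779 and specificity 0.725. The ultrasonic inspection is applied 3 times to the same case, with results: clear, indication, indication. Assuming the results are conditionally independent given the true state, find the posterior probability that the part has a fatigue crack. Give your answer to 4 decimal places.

Posterior P(H) ≈ 0.2537

With H the event that the part has a fatigue crack, the joint likelihood of the observed sequence is P(data|H) = 0.221·0.779·0.779 = 0.13411 and P(data|¬H) = 0.725·0.275·0.275 = 0.054828.
Bayes: P(H|data) = 0.122·0.13411 / (0.122·0.13411 + 0.878·0.054828) = 0.016362/0.064501 = 0.2537.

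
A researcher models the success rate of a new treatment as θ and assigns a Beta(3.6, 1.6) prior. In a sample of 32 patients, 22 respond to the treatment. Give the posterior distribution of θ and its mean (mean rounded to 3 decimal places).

Observing 22 successes and 10 failures updates Beta(3.6, 1.6) by adding the success and failure counts to the two shape parameters: α = 3.6+22 = 25.6, β = 1.6+10 = 11.6.
Posterior mean = α/(α+β) = 25.6/37.2 = 0.688.

Posterior: Beta(25.6, 11.6); mean ≈ 0.688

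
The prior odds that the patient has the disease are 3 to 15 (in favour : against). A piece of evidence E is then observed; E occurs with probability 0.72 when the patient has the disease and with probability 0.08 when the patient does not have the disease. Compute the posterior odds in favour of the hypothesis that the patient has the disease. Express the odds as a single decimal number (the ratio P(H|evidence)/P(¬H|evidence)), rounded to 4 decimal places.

Prior odds = 3/15 = 0.20000. In log-odds, ln(0.20000) = -1.6094.
Add log likelihood ratio: ln(9.0000) = 2.1972.
Posterior log-odds = 0.58779, so posterior odds = exp(0.58779) = 1.8000.

Posterior odds ≈ 1.8000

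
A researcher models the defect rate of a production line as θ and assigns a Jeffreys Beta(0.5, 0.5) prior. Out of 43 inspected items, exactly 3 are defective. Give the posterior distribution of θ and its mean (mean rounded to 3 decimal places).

Posterior: Beta(3.5, 40.5); mean ≈ 0.080

Observing 3 successes and 40 failures updates Beta(0.5, 0.5) by adding the success and failure counts to the two shape parameters: α = 0.5+3 = 3.5, β = 0.5+40 = 40.5.
Posterior mean = α/(α+β) = 3.5/44 = 0.080.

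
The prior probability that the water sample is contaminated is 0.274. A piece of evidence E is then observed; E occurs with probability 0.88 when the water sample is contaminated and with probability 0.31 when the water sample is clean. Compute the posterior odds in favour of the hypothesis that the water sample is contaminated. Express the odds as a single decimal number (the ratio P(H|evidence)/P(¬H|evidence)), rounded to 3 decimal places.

Posterior odds ≈ 1.071

Prior odds = 0.274/(1−0.274) = 0.37741. In log-odds, ln(0.37741) = -0.97442.
Add log likelihood ratio: ln(2.8387) = 1.0433.
Posterior log-odds = 0.068928, so posterior odds = exp(0.068928) = 1.0714.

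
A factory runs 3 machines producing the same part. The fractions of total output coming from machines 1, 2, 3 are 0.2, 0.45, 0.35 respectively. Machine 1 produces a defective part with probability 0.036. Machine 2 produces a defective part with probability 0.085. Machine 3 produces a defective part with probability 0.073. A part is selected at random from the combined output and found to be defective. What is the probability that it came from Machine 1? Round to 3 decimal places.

Tabulate prior·likelihood by source: [1] prior 0.2, lik 0.036, product 0.007200; [2] prior 0.45, lik 0.085, product 0.03825; [3] prior 0.35, lik 0.073, product 0.02555.
Normalizing constant = 0.071000; the posterior for Machine 1 is its product over the sum, 0.007200/0.071000 = 0.101.

Posterior probability ≈ 0.101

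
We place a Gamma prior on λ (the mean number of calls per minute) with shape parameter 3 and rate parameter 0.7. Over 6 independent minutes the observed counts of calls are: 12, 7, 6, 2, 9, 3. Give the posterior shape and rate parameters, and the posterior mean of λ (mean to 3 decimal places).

Posterior: Gamma(shape=42, rate=6.7); mean ≈ 6.269

Total count ∑xᵢ = 39 over n = 6 minutes.
Gamma is conjugate to the Poisson likelihood: posterior is Gamma(shape = 3+39 = 42, rate = 0.7+6 = 6.7).
E[λ | data] = 42/6.7 = 6.269.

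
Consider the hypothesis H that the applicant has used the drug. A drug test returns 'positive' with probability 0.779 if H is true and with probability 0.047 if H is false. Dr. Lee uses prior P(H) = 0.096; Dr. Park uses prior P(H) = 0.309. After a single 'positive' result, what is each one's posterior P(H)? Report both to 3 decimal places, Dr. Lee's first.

The likelihood ratio for a 'positive' result is 0.779/0.047 = 16.574.
Dr. Lee: prior odds 0.096/0.904 = 0.10619; posterior odds 1.7601; posterior probability 0.638.
Dr. Park: prior odds 0.309/0.691 = 0.44718; posterior odds 7.4117; posterior probability 0.881.

Dr. Lee: 0.638; Dr. Park: 0.881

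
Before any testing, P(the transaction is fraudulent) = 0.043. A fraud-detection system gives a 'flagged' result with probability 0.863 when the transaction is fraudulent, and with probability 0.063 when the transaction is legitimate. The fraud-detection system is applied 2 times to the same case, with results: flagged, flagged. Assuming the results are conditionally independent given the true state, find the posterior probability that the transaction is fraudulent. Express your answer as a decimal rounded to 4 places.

Let H be the event that the transaction is fraudulent; start with P(H) = 0.043. P('flagged'|H) = 0.863, P('flagged'|¬H) = 0.063.
Update on result 1 ('flagged'): P(H) ← 0.863·0.0430 / (0.863·0.0430 + 0.063·0.9570) = 0.037109/0.097400 = 0.3810.
Update on result 2 ('flagged'): P(H) ← 0.863·0.3810 / (0.863·0.3810 + 0.063·0.6190) = 0.32880/0.36780 = 0.8940.

Posterior P(H) ≈ 0.8940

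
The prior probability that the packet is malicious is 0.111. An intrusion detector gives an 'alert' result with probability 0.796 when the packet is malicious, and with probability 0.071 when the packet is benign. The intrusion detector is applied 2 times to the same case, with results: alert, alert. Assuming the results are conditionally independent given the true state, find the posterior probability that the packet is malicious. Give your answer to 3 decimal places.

Posterior P(H) ≈ 0.940

With H the event that the packet is malicious, the joint likelihood of the observed sequence is P(data|H) = 0.796·0.796 = 0.63362 and P(data|¬H) = 0.071·0.071 = 0.0050410.
Bayes: P(H|data) = 0.111·0.63362 / (0.111·0.63362 + 0.889·0.0050410) = 0.070331/0.074813 = 0.9401.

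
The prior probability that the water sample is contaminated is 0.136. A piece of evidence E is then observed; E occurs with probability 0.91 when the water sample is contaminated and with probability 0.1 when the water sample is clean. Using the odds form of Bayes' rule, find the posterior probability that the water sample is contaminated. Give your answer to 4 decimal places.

Posterior probability ≈ 0.5889

Prior odds = 0.136/(1−0.136) = 0.15741.
Likelihood ratio for E = 0.91/0.1 = 9.1000.
Posterior odds = prior odds × LR = 1.4324.
Posterior probability = odds/(1+odds) = 1.4324/2.4324 = 0.5889.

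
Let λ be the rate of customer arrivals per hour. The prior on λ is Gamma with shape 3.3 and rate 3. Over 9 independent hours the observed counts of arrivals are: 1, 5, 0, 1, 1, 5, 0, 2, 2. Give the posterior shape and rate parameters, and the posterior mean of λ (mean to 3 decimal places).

Posterior: Gamma(shape=20.3, rate=12); mean ≈ 1.692

The Poisson likelihood adds the total count to the shape and the number of exposure periods to the rate. Here ∑xᵢ = 17 and n = 9, so shape 3.3→20.3 and rate 3→12.
E[λ | data] = 20.3/12 = 1.692.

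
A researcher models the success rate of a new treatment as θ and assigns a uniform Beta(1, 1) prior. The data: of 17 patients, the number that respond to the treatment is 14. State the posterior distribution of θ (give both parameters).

Posterior: Beta(15, 4)

Observing 14 successes and 3 failures updates Beta(1, 1) by adding the success and failure counts to the two shape parameters: α = 1+14 = 15, β = 1+3 = 4.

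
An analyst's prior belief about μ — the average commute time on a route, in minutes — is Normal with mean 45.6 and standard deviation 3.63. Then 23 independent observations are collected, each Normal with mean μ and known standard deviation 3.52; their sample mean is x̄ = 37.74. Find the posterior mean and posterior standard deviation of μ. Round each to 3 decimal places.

With known σ, the Normal prior is conjugate. Weight on the data is w = (n/σ²)/(n/σ² + 1/τ₀²) = 1.85628/(1.85628+0.0758904) = 0.96072.
Posterior mean = w·x̄ + (1−w)·μ₀ = 0.96072·37.74 + 0.039277·45.6 = 38.049. Posterior variance = 1/(1.85628+0.0758904) = 0.517554, so SD = 0.719.

Posterior mean ≈ 38.049; posterior SD ≈ 0.719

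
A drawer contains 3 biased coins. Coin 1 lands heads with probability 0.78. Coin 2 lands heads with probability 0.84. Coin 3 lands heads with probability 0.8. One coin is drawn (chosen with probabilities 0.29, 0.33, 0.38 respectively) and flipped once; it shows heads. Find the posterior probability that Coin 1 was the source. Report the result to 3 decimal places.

Posterior probability ≈ 0.280

Tabulate prior·likelihood by source: [1] prior 0.29, lik 0.78, product 0.2262; [2] prior 0.33, lik 0.84, product 0.2772; [3] prior 0.38, lik 0.8, product 0.3040.
Normalizing constant = 0.80740; the posterior for Coin 1 is its product over the sum, 0.2262/0.80740 = 0.280.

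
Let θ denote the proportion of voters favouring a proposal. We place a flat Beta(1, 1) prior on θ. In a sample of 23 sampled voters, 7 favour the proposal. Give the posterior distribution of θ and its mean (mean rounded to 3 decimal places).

Observing 7 successes and 16 failures updates Beta(1, 1) by adding the success and failure counts to the two shape parameters: α = 1+7 = 8, β = 1+16 = 17.
Posterior mean = α/(α+β) = 8/25 = 0.320.

Posterior: Beta(8, 17); mean ≈ 0.320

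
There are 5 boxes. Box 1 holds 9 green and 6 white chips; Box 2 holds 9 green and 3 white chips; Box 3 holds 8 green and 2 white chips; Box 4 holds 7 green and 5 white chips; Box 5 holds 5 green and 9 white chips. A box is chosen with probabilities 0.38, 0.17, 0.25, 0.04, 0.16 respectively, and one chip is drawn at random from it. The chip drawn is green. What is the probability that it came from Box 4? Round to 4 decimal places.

P(green|Box 1) = 0.6; P(green|Box 2) = 0.75; P(green|Box 3) = 0.8; P(green|Box 4) = 0.5833; P(green|Box 5) = 0.3571.
Prior × likelihood for each source: 0.38·0.6=0.2280, 0.17·0.75=0.1275, 0.25·0.8=0.2000, 0.04·0.5833=0.02333, 0.16·0.3571=0.05714. Summing gives P(green) = 0.63598.
P(Box 4 | green) = 0.02333 / 0.63598 = 0.0367.

Posterior probability ≈ 0.0367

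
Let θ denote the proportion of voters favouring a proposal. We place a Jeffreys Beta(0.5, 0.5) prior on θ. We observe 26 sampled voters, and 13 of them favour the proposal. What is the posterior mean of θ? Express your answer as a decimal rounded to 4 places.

Posterior mean ≈ 0.5000

The binomial likelihood is conjugate to the Beta prior: with 13 successes and 13 failures, the posterior is Beta(0.5+13, 0.5+13) = Beta(13.5, 13.5).
E[θ | data] = 13.5/(13.5+13.5) = 0.5000.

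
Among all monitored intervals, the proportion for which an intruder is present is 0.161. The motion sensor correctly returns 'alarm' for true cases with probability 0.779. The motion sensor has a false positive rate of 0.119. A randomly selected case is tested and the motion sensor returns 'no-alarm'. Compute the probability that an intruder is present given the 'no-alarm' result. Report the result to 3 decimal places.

P(H | E) ≈ 0.046

Write H for 'an intruder is present'. Prior odds H:¬H = 0.161/0.839 = 0.19190. For the 'no-alarm' outcome, the likelihood ratio is 0.221/0.881 = 0.25085.
Posterior odds = 0.19190 × 0.25085 = 0.048137, so P(H|E) = 0.048137/(1+0.048137) = 0.046.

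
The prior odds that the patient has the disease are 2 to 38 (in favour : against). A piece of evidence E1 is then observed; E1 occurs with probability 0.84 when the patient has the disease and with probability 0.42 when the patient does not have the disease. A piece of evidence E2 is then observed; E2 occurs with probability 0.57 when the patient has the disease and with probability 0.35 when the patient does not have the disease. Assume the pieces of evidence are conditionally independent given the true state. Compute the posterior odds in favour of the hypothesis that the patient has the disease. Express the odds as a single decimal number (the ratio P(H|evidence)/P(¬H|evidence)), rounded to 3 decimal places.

Posterior odds ≈ 0.171

Prior odds = 2/38 = 0.052632. In log-odds, ln(0.052632) = -2.9444.
Add log likelihood ratios: ln(2.0000) + ln(1.6286) = 1.1809.
Posterior log-odds = -1.7636, so posterior odds = exp(-1.7636) = 0.17143.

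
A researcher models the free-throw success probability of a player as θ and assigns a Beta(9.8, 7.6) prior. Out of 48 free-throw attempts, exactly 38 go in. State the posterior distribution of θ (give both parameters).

Posterior: Beta(47.8, 17.6)

The binomial likelihood is conjugate to the Beta prior: with 38 successes and 10 failures, the posterior is Beta(9.8+38, 7.6+10) = Beta(47.8, 17.6).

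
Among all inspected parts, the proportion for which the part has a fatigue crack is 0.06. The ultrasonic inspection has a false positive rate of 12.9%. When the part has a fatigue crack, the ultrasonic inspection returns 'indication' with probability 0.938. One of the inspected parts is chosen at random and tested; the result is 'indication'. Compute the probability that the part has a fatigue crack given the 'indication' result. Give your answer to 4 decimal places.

Let H be the event that the part has a fatigue crack. P(H) = 0.06, so P(¬H) = 0.94. With E the 'indication' result, P(E|H) = 0.938 and P(E|¬H) = 0.129.
P(E) = 0.938·0.06 + 0.129·0.94 = 0.056280 + 0.12126 = 0.17754.
By Bayes' theorem, P(H|E) = 0.056280 / 0.17754 = 0.3170.

P(H | E) ≈ 0.3170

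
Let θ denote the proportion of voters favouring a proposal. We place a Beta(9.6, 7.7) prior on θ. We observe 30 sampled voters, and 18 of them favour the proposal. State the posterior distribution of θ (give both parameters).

Observing 18 successes and 12 failures updates Beta(9.6, 7.7) by adding the success and failure counts to the two shape parameters: α = 9.6+18 = 27.6, β = 7.7+12 = 19.7.

Posterior: Beta(27.6, 19.7)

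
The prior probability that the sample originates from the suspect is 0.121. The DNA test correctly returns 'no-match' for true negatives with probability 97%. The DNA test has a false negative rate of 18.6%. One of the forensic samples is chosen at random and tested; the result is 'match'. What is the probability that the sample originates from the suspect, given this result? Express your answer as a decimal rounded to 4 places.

P(H | E) ≈ 0.7888

Let H be the event that the sample originates from the suspect. P(H) = 0.121, so P(¬H) = 0.879. With E the 'match' result, P(E|H) = 0.814 and P(E|¬H) = 0.03.
P(E) = 0.814·0.121 + 0.03·0.879 = 0.098494 + 0.026370 = 0.12486.
By Bayes' theorem, P(H|E) = 0.098494 / 0.12486 = 0.7888.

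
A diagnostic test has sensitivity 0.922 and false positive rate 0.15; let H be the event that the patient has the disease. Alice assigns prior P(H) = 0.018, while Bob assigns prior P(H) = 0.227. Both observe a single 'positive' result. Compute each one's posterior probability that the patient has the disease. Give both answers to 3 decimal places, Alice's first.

P('+'|H) = 0.922, P('+'|¬H) = 0.15.
Alice: numerator 0.922·0.018 = 0.016596; evidence = 0.016596+0.15·0.982 = 0.16390; posterior = 0.101.
Bob: numerator 0.922·0.227 = 0.20929; evidence = 0.20929+0.15·0.773 = 0.32524; posterior = 0.643.

Alice: 0.101; Bob: 0.643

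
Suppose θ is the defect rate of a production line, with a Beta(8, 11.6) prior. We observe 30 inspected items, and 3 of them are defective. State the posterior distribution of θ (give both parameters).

Posterior: Beta(11, 38.6)

Observing 3 successes and 27 failures updates Beta(8, 11.6) by adding the success and failure counts to the two shape parameters: α = 8+3 = 11, β = 11.6+27 = 38.6.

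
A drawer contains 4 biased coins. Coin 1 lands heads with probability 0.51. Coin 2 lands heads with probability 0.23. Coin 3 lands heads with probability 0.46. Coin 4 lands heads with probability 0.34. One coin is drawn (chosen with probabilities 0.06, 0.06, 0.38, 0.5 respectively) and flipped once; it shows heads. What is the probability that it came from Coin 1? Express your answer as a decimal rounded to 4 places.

Posterior probability ≈ 0.0786

Tabulate prior·likelihood by source: [1] prior 0.06, lik 0.51, product 0.03060; [2] prior 0.06, lik 0.23, product 0.01380; [3] prior 0.38, lik 0.46, product 0.1748; [4] prior 0.5, lik 0.34, product 0.1700.
Normalizing constant = 0.38920; the posterior for Coin 1 is its product over the sum, 0.03060/0.38920 = 0.0786.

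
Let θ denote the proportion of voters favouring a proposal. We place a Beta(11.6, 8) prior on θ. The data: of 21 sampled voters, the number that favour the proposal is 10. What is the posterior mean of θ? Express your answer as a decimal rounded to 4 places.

Posterior mean ≈ 0.5320

The binomial likelihood is conjugate to the Beta prior: with 10 successes and 11 failures, the posterior is Beta(11.6+10, 8+11) = Beta(21.6, 19).
E[θ | data] = 21.6/(21.6+19) = 0.5320.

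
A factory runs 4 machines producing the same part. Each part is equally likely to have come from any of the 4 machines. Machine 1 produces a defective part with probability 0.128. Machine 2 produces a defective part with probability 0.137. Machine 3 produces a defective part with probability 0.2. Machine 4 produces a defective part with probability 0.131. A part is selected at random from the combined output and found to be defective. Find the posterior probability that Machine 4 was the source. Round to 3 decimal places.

Posterior probability ≈ 0.220

P(defective|M1) = 0.128; P(defective|M2) = 0.137; P(defective|M3) = 0.2; P(defective|M4) = 0.131.
Prior × likelihood for each source: 0.25·0.128=0.03200, 0.25·0.137=0.03425, 0.25·0.2=0.05000, 0.25·0.131=0.03275. Summing gives P(defective) = 0.14900.
P(Machine 4 | defective) = 0.03275 / 0.14900 = 0.220.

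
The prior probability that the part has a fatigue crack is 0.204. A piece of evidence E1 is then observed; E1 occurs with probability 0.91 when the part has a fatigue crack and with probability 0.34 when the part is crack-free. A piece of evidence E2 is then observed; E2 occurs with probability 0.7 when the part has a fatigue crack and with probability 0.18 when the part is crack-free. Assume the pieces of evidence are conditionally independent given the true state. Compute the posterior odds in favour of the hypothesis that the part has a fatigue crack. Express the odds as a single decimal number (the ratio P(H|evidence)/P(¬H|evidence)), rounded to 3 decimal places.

Prior odds = 0.204/(1−0.204) = 0.25628.
Likelihood ratio for E1 = 0.91/0.34 = 2.6765.
Likelihood ratio for E2 = 0.7/0.18 = 3.8889.
Posterior odds = prior odds × LR₁ × LR₂ = 2.6675.

Posterior odds ≈ 2.668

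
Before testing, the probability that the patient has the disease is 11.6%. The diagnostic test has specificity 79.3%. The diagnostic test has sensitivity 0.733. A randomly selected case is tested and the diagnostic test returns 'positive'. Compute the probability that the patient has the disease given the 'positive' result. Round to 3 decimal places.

Write H for 'the patient has the disease'. Prior odds H:¬H = 0.116/0.884 = 0.13122. For the 'positive' outcome, the likelihood ratio is 0.733/0.207 = 3.5411.
Posterior odds = 0.13122 × 3.5411 = 0.46466, so P(H|E) = 0.46466/(1+0.46466) = 0.317.

P(H | E) ≈ 0.317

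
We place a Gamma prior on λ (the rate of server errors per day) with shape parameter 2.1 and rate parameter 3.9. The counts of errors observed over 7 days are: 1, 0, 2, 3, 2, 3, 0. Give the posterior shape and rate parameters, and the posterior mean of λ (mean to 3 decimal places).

The Poisson likelihood adds the total count to the shape and the number of exposure periods to the rate. Here ∑xᵢ = 11 and n = 7, so shape 2.1→13.1 and rate 3.9→10.9.
Posterior mean = shape/rate = 13.1/10.9 = 1.202.

Posterior: Gamma(shape=13.1, rate=10.9); mean ≈ 1.202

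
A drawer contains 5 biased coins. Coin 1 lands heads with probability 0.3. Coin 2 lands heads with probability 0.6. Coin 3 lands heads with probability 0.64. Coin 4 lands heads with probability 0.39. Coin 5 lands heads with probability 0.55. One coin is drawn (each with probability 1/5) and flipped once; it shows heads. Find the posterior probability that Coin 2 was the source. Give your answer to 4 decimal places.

Tabulate prior·likelihood by source: [1] prior 0.2, lik 0.3, product 0.06000; [2] prior 0.2, lik 0.6, product 0.1200; [3] prior 0.2, lik 0.64, product 0.1280; [4] prior 0.2, lik 0.39, product 0.07800; [5] prior 0.2, lik 0.55, product 0.1100.
Normalizing constant = 0.49600; the posterior for Coin 2 is its product over the sum, 0.1200/0.49600 = 0.2419.

Posterior probability ≈ 0.2419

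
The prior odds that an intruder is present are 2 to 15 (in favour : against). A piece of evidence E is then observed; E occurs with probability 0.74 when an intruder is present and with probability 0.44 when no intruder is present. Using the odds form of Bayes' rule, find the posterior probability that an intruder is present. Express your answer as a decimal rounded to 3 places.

Prior odds = 2/15 = 0.13333. In log-odds, ln(0.13333) = -2.0149.
Add log likelihood ratio: ln(1.6818) = 0.51988.
Posterior log-odds = -1.4950, so posterior odds = exp(-1.4950) = 0.22424. Converting, P(H|E) = 0.22424/1.2242 = 0.183.

Posterior probability ≈ 0.183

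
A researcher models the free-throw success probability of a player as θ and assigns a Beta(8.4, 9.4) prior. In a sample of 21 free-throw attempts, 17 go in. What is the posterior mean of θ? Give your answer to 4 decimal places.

Posterior mean ≈ 0.6546

The binomial likelihood is conjugate to the Beta prior: with 17 successes and 4 failures, the posterior is Beta(8.4+17, 9.4+4) = Beta(25.4, 13.4).
E[θ | data] = 25.4/(25.4+13.4) = 0.6546.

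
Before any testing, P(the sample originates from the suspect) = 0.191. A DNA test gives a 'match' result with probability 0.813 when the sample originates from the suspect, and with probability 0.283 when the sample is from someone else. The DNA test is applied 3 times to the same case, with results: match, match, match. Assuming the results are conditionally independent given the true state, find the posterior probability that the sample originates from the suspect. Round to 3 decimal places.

Posterior P(H) ≈ 0.848

Let H be the event that the sample originates from the suspect; start with P(H) = 0.191. P('match'|H) = 0.813, P('match'|¬H) = 0.283.
Update on result 1 ('match'): P(H) ← 0.813·0.1910 / (0.813·0.1910 + 0.283·0.8090) = 0.15528/0.38423 = 0.4041.
Update on result 2 ('match'): P(H) ← 0.813·0.4041 / (0.813·0.4041 + 0.283·0.5959) = 0.32857/0.49719 = 0.6608.
Update on result 3 ('match'): P(H) ← 0.813·0.6608 / (0.813·0.6608 + 0.283·0.3392) = 0.53726/0.63325 = 0.8484.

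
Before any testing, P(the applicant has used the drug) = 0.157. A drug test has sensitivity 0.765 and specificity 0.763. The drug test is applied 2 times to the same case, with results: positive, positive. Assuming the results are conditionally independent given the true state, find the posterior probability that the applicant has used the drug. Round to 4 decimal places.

Posterior P(H) ≈ 0.6599

With H the event that the applicant has used the drug, the joint likelihood of the observed sequence is P(data|H) = 0.765·0.765 = 0.58522 and P(data|¬H) = 0.237·0.237 = 0.056169.
Bayes: P(H|data) = 0.157·0.58522 / (0.157·0.58522 + 0.843·0.056169) = 0.091880/0.13923 = 0.6599.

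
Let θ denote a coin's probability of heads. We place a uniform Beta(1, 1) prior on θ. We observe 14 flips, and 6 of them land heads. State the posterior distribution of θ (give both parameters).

Posterior: Beta(7, 9)

Observing 6 successes and 8 failures updates Beta(1, 1) by adding the success and failure counts to the two shape parameters: α = 1+6 = 7, β = 1+8 = 9.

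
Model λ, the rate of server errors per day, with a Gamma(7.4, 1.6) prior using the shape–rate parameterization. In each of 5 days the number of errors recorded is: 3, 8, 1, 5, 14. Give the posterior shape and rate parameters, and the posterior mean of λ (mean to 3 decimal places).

Posterior: Gamma(shape=38.4, rate=6.6); mean ≈ 5.818

Total count ∑xᵢ = 31 over n = 5 days.
Gamma is conjugate to the Poisson likelihood: posterior is Gamma(shape = 7.4+31 = 38.4, rate = 1.6+5 = 6.6).
E[λ | data] = 38.4/6.6 = 5.818.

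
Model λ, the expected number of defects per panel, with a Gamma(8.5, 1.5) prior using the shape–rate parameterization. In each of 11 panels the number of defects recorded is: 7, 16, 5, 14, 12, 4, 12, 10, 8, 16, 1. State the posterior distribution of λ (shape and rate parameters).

Total count ∑xᵢ = 105 over n = 11 panels.
Gamma is conjugate to the Poisson likelihood: posterior is Gamma(shape = 8.5+105 = 113.5, rate = 1.5+11 = 12.5).

Posterior: Gamma(shape=113.5, rate=12.5)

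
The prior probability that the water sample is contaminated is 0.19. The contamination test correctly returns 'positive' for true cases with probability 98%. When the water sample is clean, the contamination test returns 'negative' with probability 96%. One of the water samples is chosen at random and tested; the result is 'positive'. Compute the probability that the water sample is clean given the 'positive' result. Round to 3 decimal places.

P(¬H | E) ≈ 0.148

Let H be the event that the water sample is contaminated. P(H) = 0.19, so P(¬H) = 0.81. With E the 'positive' result, P(E|H) = 0.98 and P(E|¬H) = 0.04.
P(E) = 0.98·0.19 + 0.04·0.81 = 0.18620 + 0.032400 = 0.21860.
By Bayes' theorem, P(H|E) = 0.18620 / 0.21860 = 0.852. Hence P(¬H|E) = 1 − 0.852 = 0.148.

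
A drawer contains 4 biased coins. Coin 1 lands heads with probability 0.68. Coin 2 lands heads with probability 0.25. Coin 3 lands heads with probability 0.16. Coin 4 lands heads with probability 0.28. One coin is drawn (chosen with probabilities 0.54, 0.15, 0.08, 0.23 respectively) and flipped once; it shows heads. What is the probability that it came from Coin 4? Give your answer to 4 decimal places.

Tabulate prior·likelihood by source: [1] prior 0.54, lik 0.68, product 0.3672; [2] prior 0.15, lik 0.25, product 0.03750; [3] prior 0.08, lik 0.16, product 0.01280; [4] prior 0.23, lik 0.28, product 0.06440.
Normalizing constant = 0.48190; the posterior for Coin 4 is its product over the sum, 0.06440/0.48190 = 0.1336.

Posterior probability ≈ 0.1336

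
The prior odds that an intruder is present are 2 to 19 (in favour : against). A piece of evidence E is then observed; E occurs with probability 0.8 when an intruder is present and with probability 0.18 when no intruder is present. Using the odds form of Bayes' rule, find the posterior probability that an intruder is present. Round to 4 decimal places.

Prior odds = 2/19 = 0.10526. In log-odds, ln(0.10526) = -2.2513.
Add log likelihood ratio: ln(4.4444) = 1.4917.
Posterior log-odds = -0.75964, so posterior odds = exp(-0.75964) = 0.46784. Converting, P(H|E) = 0.46784/1.4678 = 0.3187.

Posterior probability ≈ 0.3187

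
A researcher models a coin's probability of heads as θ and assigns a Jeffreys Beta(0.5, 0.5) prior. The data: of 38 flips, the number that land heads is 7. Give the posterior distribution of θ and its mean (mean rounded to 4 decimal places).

The binomial likelihood is conjugate to the Beta prior: with 7 successes and 31 failures, the posterior is Beta(0.5+7, 0.5+31) = Beta(7.5, 31.5).
Posterior mean = α/(α+β) = 7.5/39 = 0.1923.

Posterior: Beta(7.5, 31.5); mean ≈ 0.1923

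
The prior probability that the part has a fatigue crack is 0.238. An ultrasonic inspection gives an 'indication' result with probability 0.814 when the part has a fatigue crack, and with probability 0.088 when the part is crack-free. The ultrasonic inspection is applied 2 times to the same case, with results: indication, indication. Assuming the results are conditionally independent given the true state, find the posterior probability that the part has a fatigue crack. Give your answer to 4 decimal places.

With H the event that the part has a fatigue crack, the joint likelihood of the observed sequence is P(data|H) = 0.814·0.814 = 0.66260 and P(data|¬H) = 0.088·0.088 = 0.0077440.
Bayes: P(H|data) = 0.238·0.66260 / (0.238·0.66260 + 0.762·0.0077440) = 0.15770/0.16360 = 0.9639.

Posterior P(H) ≈ 0.9639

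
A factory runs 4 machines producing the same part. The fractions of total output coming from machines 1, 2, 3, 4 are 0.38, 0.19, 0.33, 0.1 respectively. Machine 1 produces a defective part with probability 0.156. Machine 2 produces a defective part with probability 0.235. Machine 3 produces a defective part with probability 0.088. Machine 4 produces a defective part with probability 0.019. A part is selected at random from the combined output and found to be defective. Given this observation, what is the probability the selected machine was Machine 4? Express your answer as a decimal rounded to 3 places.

Posterior probability ≈ 0.014

P(defective|M1) = 0.156; P(defective|M2) = 0.235; P(defective|M3) = 0.088; P(defective|M4) = 0.019.
Prior × likelihood for each source: 0.38·0.156=0.05928, 0.19·0.235=0.04465, 0.33·0.088=0.02904, 0.1·0.019=0.001900. Summing gives P(defective) = 0.13487.
P(Machine 4 | defective) = 0.001900 / 0.13487 = 0.014.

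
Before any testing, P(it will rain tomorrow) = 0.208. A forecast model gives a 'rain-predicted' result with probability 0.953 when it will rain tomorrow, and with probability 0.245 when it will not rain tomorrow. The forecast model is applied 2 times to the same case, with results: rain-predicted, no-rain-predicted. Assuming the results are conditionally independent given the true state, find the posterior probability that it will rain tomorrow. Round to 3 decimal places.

Let H be the event that it will rain tomorrow; start with P(H) = 0.208. P('rain-predicted'|H) = 0.953, P('rain-predicted'|¬H) = 0.245.
Update on result 1 ('rain-predicted'): P(H) ← 0.953·0.2080 / (0.953·0.2080 + 0.245·0.7920) = 0.19822/0.39226 = 0.5053.
Update on result 2 ('no-rain-predicted'): P(H) ← 0.047·0.5053 / (0.047·0.5053 + 0.755·0.4947) = 0.023751/0.39722 = 0.0598.

Posterior P(H) ≈ 0.060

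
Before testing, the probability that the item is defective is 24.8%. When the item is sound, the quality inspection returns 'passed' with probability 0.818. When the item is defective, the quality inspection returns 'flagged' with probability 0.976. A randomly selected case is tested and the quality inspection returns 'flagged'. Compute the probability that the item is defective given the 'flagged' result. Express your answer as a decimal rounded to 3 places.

Let H be the event that the item is defective. P(H) = 0.248, so P(¬H) = 0.752. With E the 'flagged' result, P(E|H) = 0.976 and P(E|¬H) = 0.182.
P(E) = 0.976·0.248 + 0.182·0.752 = 0.24205 + 0.13686 = 0.37891.
By Bayes' theorem, P(H|E) = 0.24205 / 0.37891 = 0.639.

P(H | E) ≈ 0.639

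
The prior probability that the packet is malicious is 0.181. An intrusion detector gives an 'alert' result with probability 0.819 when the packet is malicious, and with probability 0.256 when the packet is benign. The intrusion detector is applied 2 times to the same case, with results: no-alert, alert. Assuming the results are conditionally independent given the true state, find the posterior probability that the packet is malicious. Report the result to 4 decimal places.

Let H be the event that the packet is malicious; start with P(H) = 0.181. P('alert'|H) = 0.819, P('alert'|¬H) = 0.256.
Update on result 1 ('no-alert'): P(H) ← 0.181·0.1810 / (0.181·0.1810 + 0.744·0.8190) = 0.032761/0.64210 = 0.0510.
Update on result 2 ('alert'): P(H) ← 0.819·0.0510 / (0.819·0.0510 + 0.256·0.9490) = 0.041787/0.28473 = 0.1468.

Posterior P(H) ≈ 0.1468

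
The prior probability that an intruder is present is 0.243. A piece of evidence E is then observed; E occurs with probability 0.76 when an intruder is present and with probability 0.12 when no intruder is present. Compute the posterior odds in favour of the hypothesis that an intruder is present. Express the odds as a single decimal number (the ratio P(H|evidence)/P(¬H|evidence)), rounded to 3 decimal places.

Posterior odds ≈ 2.033

Prior odds = 0.243/(1−0.243) = 0.32100.
Likelihood ratio for E = 0.76/0.12 = 6.3333.
Posterior odds = prior odds × LR = 2.0330.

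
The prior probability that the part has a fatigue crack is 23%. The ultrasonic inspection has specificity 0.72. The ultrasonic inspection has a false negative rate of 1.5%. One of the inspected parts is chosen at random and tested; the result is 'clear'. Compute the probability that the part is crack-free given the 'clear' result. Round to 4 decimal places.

P(¬H | E) ≈ 0.9938

Let H be the event that the part has a fatigue crack. P(H) = 0.23, so P(¬H) = 0.77. With E the 'clear' result, P(E|H) = 0.015 and P(E|¬H) = 0.72.
P(E) = 0.015·0.23 + 0.72·0.77 = 0.0034500 + 0.55440 = 0.55785.
By Bayes' theorem, P(H|E) = 0.0034500 / 0.55785 = 0.0062. Hence P(¬H|E) = 1 − 0.0062 = 0.9938.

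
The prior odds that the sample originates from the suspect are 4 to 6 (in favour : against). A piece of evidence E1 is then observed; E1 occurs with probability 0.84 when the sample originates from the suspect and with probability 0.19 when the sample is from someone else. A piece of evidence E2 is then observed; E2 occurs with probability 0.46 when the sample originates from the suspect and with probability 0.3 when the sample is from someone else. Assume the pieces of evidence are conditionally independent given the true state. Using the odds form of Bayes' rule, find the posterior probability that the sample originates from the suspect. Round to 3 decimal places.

Posterior probability ≈ 0.819

Prior odds = 4/6 = 0.66667. In log-odds, ln(0.66667) = -0.40547.
Add log likelihood ratios: ln(4.4211) + ln(1.5333) = 1.9138.
Posterior log-odds = 1.5084, so posterior odds = exp(1.5084) = 4.5193. Converting, P(H|E) = 4.5193/5.5193 = 0.819.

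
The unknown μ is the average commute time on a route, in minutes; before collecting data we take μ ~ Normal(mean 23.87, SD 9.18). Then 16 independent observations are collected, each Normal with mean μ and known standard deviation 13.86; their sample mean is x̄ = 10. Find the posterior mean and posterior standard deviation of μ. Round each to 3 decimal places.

With known σ, the Normal prior is conjugate. Weight on the data is w = (n/σ²)/(n/σ² + 1/τ₀²) = 0.0832901/(0.0832901+0.0118663) = 0.87530.
Posterior mean = w·x̄ + (1−w)·μ₀ = 0.87530·10 + 0.12470·23.87 = 11.730. Posterior variance = 1/(0.0832901+0.0118663) = 10.5090, so SD = 3.242.

Posterior mean ≈ 11.730; posterior SD ≈ 3.242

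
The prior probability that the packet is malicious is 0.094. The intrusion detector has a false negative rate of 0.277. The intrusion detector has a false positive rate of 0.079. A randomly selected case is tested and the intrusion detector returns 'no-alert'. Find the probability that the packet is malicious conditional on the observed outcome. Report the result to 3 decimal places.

P(H | E) ≈ 0.030

Let H be the event that the packet is malicious. P(H) = 0.094, so P(¬H) = 0.906. With E the 'no-alert' result, P(E|H) = 0.277 and P(E|¬H) = 0.921.
P(E) = 0.277·0.094 + 0.921·0.906 = 0.026038 + 0.83443 = 0.86046.
By Bayes' theorem, P(H|E) = 0.026038 / 0.86046 = 0.030.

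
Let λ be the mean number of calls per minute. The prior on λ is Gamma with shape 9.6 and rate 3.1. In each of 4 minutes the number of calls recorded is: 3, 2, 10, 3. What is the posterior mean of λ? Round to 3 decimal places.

Posterior mean ≈ 3.887

Total count ∑xᵢ = 18 over n = 4 minutes.
Gamma is conjugate to the Poisson likelihood: posterior is Gamma(shape = 9.6+18 = 27.6, rate = 3.1+4 = 7.1).
E[λ | data] = 27.6/7.1 = 3.887.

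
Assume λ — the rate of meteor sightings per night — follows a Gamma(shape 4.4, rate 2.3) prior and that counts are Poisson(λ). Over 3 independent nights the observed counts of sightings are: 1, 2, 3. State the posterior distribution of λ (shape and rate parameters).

The Poisson likelihood adds the total count to the shape and the number of exposure periods to the rate. Here ∑xᵢ = 6 and n = 3, so shape 4.4→10.4 and rate 2.3→5.3.

Posterior: Gamma(shape=10.4, rate=5.3)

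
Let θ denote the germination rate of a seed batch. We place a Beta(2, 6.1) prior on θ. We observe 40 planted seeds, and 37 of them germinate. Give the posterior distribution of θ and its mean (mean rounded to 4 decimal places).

The binomial likelihood is conjugate to the Beta prior: with 37 successes and 3 failures, the posterior is Beta(2+37, 6.1+3) = Beta(39, 9.1).
E[θ | data] = 39/(39+9.1) = 0.8108.

Posterior: Beta(39, 9.1); mean ≈ 0.8108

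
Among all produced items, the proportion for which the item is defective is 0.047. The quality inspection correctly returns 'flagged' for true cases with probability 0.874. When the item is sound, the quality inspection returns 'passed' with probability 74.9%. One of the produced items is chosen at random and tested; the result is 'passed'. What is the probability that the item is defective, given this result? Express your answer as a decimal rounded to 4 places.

P(H | E) ≈ 0.0082

Let H be the event that the item is defective. P(H) = 0.047, so P(¬H) = 0.953. With E the 'passed' result, P(E|H) = 0.126 and P(E|¬H) = 0.749.
P(E) = 0.126·0.047 + 0.749·0.953 = 0.0059220 + 0.71380 = 0.71972.
By Bayes' theorem, P(H|E) = 0.0059220 / 0.71972 = 0.0082.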